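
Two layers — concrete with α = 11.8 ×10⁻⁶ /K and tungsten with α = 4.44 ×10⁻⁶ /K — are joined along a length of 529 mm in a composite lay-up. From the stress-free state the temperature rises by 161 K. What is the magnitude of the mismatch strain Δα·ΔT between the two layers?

1.18×10⁻³

Δα = |11.8 − 4.44|×10⁻⁶/K = 7.36×10⁻⁶/K.
Mismatch strain = Δα·ΔT = 7.36×10⁻⁶ × 161.0 = 1.18×10⁻³.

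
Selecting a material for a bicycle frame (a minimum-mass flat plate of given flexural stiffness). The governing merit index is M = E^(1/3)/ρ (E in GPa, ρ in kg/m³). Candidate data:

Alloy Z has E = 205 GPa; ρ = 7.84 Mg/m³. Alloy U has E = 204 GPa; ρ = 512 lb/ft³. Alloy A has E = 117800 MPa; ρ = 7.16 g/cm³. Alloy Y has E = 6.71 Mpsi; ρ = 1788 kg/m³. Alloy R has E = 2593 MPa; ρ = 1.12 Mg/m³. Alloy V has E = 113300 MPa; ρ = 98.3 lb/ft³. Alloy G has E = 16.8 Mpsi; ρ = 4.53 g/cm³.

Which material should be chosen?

alloy V

Normalizing units and computing the index:
  alloy Z: E = 205.0 GPa, ρ = 7840 kg/m³
  alloy U: E = 204.0 GPa, ρ = 8201 kg/m³
  alloy A: E = 117.8 GPa, ρ = 7160 kg/m³
  alloy Y: E = 46.26 GPa, ρ = 1788 kg/m³
  alloy R: E = 2.593 GPa, ρ = 1120 kg/m³
  alloy V: E = 113.3 GPa, ρ = 1575 kg/m³
  alloy G: E = 115.8 GPa, ρ = 4530 kg/m³
  alloy V: M = 3.07×10⁻³
  alloy Y: M = 2.01×10⁻³
  alloy R: M = 1.23×10⁻³
  alloy G: M = 1.08×10⁻³
  alloy Z: M = 0.752×10⁻³
  alloy U: M = 0.718×10⁻³
  alloy A: M = 0.685×10⁻³
Alloy V ranks first.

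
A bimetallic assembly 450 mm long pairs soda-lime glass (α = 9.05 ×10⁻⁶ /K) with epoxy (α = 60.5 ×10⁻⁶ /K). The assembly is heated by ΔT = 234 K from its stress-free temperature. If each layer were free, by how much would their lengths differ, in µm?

5420 µm

Δα = |9.05 − 60.5|×10⁻⁶/K = 51.5×10⁻⁶/K.
ΔL_mismatch = Δα·L·ΔT = 51.5×10⁻⁶ × 450.0 mm × 234.0 K = 5420 µm.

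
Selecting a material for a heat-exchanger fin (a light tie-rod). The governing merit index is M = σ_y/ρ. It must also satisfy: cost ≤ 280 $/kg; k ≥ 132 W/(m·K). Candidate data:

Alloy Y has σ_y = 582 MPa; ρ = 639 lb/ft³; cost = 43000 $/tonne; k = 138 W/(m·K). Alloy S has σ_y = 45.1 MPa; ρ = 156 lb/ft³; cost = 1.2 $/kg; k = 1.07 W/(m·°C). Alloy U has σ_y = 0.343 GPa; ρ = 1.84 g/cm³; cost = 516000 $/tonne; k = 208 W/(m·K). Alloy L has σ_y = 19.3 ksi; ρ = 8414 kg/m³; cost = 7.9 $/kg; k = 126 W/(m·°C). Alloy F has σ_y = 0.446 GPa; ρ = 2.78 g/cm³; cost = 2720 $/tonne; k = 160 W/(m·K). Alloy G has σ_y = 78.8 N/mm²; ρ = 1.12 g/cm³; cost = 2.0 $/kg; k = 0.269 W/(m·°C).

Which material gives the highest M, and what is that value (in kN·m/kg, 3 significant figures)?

alloy F, M = 160 kN·m/kg

Screen on constraints: cost ≤ 280 $/kg; k ≥ 132 W/(m·K). Survivors: alloy Y, alloy F.
Convert each candidate to consistent units, then evaluate M:
  alloy Y: σ_y = 582.0 MPa, ρ = 10240 kg/m³
  alloy F: σ_y = 446.0 MPa, ρ = 2780 kg/m³
  alloy F: M = 160 kN·m/kg
  alloy Y: M = 56.9 kN·m/kg
Alloy F ranks first.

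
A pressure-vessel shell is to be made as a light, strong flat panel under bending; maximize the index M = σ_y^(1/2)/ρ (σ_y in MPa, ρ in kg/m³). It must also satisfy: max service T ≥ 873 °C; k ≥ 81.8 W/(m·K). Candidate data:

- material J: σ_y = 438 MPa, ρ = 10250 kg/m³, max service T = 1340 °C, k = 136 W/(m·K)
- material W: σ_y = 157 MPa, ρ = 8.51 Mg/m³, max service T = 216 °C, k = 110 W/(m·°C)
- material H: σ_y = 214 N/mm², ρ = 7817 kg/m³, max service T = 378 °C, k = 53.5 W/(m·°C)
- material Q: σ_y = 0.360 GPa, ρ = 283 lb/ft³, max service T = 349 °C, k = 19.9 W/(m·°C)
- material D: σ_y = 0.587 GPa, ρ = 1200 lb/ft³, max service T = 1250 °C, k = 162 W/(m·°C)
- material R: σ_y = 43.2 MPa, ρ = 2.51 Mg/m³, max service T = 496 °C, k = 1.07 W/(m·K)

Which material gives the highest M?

Screen on constraints: max service T ≥ 873 °C; k ≥ 81.8 W/(m·K). Survivors: material J, material D.
Normalizing units and computing the index:
  material J: σ_y = 438.0 MPa, ρ = 10250 kg/m³
  material D: σ_y = 587.0 MPa, ρ = 19220 kg/m³
  material J: M = 2.04×10⁻³
  material D: M = 1.26×10⁻³
Material J ranks first.

material J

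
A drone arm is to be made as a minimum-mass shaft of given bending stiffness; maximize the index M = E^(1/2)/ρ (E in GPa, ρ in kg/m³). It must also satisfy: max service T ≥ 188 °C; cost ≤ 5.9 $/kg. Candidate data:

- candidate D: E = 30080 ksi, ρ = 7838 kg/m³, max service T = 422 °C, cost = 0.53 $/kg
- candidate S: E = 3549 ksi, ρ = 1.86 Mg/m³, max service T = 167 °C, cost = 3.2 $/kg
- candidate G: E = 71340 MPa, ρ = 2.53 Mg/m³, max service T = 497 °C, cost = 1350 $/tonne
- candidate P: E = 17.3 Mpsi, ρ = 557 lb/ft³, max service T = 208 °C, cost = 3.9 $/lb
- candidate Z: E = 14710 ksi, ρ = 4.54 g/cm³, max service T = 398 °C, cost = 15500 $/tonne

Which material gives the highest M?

candidate G

Screen on constraints: max service T ≥ 188 °C; cost ≤ 5.9 $/kg. Survivors: candidate D, candidate G.
Convert each candidate to consistent units, then evaluate M:
  candidate D: E = 207.4 GPa, ρ = 7838 kg/m³
  candidate G: E = 71.34 GPa, ρ = 2530 kg/m³
  candidate G: M = 3.34×10⁻³
  candidate D: M = 1.84×10⁻³
Candidate G ranks first.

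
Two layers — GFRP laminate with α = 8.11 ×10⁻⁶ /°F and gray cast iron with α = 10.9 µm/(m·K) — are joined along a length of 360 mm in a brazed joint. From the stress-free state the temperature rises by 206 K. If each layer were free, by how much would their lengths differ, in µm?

GFRP laminate: α = 8.11×10⁻⁶/°F × 9/5 = 14.6×10⁻⁶/K.
Δα = |14.6 − 10.9|×10⁻⁶/K = 3.70×10⁻⁶/K.
ΔL_mismatch = Δα·L·ΔT = 3.70×10⁻⁶ × 360.0 mm × 206.0 K = 274 µm.

274 µm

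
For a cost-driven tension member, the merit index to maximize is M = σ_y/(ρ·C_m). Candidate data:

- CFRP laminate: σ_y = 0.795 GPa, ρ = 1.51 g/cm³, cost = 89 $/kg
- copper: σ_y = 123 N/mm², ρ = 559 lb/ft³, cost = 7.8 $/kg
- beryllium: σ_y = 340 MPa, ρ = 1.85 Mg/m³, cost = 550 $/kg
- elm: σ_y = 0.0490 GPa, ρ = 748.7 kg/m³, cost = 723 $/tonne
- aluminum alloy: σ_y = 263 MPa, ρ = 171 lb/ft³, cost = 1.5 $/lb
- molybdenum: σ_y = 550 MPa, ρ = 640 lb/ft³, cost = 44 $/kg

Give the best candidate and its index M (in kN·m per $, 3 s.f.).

After converting to SI:
  CFRP laminate: σ_y = 795.0 MPa, ρ = 1510 kg/m³, cost = 89.00 $/kg
  copper: σ_y = 123.0 MPa, ρ = 8954 kg/m³, cost = 7.800 $/kg
  beryllium: σ_y = 340.0 MPa, ρ = 1850 kg/m³, cost = 550.0 $/kg
  elm: σ_y = 49.00 MPa, ρ = 748.7 kg/m³, cost = 0.7230 $/kg
  aluminum alloy: σ_y = 263.0 MPa, ρ = 2739 kg/m³, cost = 3.307 $/kg
  molybdenum: σ_y = 550.0 MPa, ρ = 10250 kg/m³, cost = 44.00 $/kg
  elm: M = 90.5 kN·m per $
  aluminum alloy: M = 29.0 kN·m per $
  CFRP laminate: M = 5.92 kN·m per $
  copper: M = 1.76 kN·m per $
  molybdenum: M = 1.22 kN·m per $
  beryllium: M = 0.334 kN·m per $
Highest index: elm.

elm, M = 90.5 kN·m per $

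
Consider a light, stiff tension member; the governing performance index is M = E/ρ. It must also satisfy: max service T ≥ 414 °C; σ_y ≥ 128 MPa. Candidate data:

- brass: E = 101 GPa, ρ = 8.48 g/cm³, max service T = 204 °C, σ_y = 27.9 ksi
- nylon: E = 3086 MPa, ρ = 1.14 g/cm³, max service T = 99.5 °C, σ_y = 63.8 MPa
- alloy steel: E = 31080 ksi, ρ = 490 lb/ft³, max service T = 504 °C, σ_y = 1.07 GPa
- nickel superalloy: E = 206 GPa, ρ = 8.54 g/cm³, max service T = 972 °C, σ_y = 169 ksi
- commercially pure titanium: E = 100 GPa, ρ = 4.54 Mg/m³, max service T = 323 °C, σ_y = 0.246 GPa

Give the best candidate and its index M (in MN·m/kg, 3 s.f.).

alloy steel, M = 27.3 MN·m/kg

Screen on constraints: max service T ≥ 414 °C; σ_y ≥ 128 MPa. Survivors: alloy steel, nickel superalloy.
Putting every candidate on a common basis:
  alloy steel: E = 214.3 GPa, ρ = 7849 kg/m³
  nickel superalloy: E = 206.0 GPa, ρ = 8540 kg/m³
  alloy steel: M = 27.3 MN·m/kg
  nickel superalloy: M = 24.1 MN·m/kg
Highest index: alloy steel.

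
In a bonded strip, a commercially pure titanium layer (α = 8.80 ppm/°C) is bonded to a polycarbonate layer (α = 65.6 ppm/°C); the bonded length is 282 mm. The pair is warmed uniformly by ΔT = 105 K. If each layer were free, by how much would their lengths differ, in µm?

Δα = |8.80 − 65.6|×10⁻⁶/K = 56.8×10⁻⁶/K.
ΔL_mismatch = Δα·L·ΔT = 56.8×10⁻⁶ × 282.0 mm × 105.0 K = 1680 µm.

1680 µm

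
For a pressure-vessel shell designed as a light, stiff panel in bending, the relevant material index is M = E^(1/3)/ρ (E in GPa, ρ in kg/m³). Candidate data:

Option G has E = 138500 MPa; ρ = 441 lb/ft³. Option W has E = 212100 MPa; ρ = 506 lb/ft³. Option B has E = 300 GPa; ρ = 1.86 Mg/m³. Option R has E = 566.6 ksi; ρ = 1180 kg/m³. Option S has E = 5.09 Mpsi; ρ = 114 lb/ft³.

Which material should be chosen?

option B

After converting to SI:
  option G: E = 138.5 GPa, ρ = 7064 kg/m³
  option W: E = 212.1 GPa, ρ = 8105 kg/m³
  option B: E = 300.0 GPa, ρ = 1860 kg/m³
  option R: E = 3.907 GPa, ρ = 1180 kg/m³
  option S: E = 35.09 GPa, ρ = 1826 kg/m³
  option B: M = 3.60×10⁻³
  option S: M = 1.79×10⁻³
  option R: M = 1.33×10⁻³
  option W: M = 0.736×10⁻³
  option G: M = 0.732×10⁻³
Option B has the largest M.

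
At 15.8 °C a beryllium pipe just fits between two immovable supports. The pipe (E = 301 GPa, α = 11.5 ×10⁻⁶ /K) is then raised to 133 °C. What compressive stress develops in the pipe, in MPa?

ΔT = 117.2 K. Constrained thermal stress σ = E·α·ΔT = 301.0×10³ MPa × 11.5×10⁻⁶ × 117.2 = 406 MPa (compressive).

406 MPa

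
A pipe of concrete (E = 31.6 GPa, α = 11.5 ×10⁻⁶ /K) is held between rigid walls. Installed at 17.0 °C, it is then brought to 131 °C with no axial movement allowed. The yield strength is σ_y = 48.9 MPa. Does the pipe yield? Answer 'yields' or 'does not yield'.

does not yield

ΔT = 114.0 K. Constrained thermal stress σ = E·α·ΔT = 31.60×10³ MPa × 11.5×10⁻⁶ × 114.0 = 41.4 MPa (compressive).
Compare to σ_y = 48.9 MPa: σ < σ_y, so it does not yield.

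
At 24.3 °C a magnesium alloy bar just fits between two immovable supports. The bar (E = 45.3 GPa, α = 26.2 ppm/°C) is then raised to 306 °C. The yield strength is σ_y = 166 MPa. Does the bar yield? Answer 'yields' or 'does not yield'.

yields

ΔT = 281.7 K. Constrained thermal stress σ = E·α·ΔT = 45.30×10³ MPa × 26.2×10⁻⁶ × 281.7 = 334 MPa (compressive).
Compare to σ_y = 166 MPa: σ ≥ σ_y, so it yields.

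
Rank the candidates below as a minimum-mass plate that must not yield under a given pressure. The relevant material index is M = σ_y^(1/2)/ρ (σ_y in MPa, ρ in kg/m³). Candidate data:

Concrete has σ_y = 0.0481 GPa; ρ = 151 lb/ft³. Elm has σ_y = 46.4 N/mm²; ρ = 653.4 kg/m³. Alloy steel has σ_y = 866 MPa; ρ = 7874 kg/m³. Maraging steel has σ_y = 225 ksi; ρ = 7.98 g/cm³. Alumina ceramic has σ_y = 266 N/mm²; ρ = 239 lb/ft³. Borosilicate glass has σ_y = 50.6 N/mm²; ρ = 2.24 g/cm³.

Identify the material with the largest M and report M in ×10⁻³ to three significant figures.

Normalizing units and computing the index:
  concrete: σ_y = 48.10 MPa, ρ = 2419 kg/m³
  elm: σ_y = 46.40 MPa, ρ = 653.4 kg/m³
  alloy steel: σ_y = 866.0 MPa, ρ = 7874 kg/m³
  maraging steel: σ_y = 1551 MPa, ρ = 7980 kg/m³
  alumina ceramic: σ_y = 266.0 MPa, ρ = 3828 kg/m³
  borosilicate glass: σ_y = 50.60 MPa, ρ = 2240 kg/m³
  elm: M = 10.4×10⁻³
  maraging steel: M = 4.94×10⁻³
  alumina ceramic: M = 4.26×10⁻³
  alloy steel: M = 3.74×10⁻³
  borosilicate glass: M = 3.18×10⁻³
  concrete: M = 2.87×10⁻³
Elm ranks first.

elm, M = 10.4×10⁻³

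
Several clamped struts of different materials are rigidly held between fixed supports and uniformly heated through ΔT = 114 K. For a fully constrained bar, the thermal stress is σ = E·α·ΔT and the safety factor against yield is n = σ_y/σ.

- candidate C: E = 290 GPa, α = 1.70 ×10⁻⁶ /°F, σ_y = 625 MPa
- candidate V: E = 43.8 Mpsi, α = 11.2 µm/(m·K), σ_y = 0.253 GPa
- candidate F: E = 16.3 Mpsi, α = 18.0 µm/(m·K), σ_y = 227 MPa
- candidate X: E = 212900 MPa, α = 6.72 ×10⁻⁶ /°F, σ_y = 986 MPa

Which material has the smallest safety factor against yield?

candidate V

Converting E to GPa, α to ×10⁻⁶/K, σ_y to MPa, then σ and n for each:
  candidate C: E = 290.0, α = 3.06, σ_y = 625.0 → σ = 101 MPa, n = 6.18
  candidate V: E = 302.0, α = 11.2, σ_y = 253.0 → σ = 386 MPa, n = 0.656
  candidate F: E = 112.4, α = 18.0, σ_y = 227.0 → σ = 231 MPa, n = 0.984
  candidate X: E = 212.9, α = 12.1, σ_y = 986.0 → σ = 294 MPa, n = 3.36
Smallest n: candidate V with n = 0.656.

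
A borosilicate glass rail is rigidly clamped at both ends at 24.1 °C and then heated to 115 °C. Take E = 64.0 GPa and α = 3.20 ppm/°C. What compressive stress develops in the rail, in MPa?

ΔT = 90.90 K. Constrained thermal stress σ = E·α·ΔT = 64.00×10³ MPa × 3.20×10⁻⁶ × 90.90 = 18.6 MPa (compressive).

18.6 MPa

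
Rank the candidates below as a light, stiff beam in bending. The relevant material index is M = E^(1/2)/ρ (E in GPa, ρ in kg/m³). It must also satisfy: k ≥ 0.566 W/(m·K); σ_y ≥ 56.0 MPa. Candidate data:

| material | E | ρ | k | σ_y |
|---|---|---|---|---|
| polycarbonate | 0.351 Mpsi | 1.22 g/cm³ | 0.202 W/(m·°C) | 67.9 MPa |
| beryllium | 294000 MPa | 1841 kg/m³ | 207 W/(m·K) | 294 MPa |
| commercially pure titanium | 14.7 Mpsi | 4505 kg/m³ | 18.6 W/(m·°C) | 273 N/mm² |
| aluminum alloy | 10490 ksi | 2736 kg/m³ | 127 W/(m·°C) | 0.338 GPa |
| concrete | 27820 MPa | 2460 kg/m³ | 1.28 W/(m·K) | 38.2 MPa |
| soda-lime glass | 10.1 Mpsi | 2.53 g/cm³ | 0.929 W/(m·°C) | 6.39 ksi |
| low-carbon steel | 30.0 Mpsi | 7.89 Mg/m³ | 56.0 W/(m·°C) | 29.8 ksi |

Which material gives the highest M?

Screen on constraints: k ≥ 0.566 W/(m·K); σ_y ≥ 56.0 MPa. Survivors: beryllium, commercially pure titanium, aluminum alloy, low-carbon steel.
After converting to SI:
  beryllium: E = 294.0 GPa, ρ = 1841 kg/m³
  commercially pure titanium: E = 101.4 GPa, ρ = 4505 kg/m³
  aluminum alloy: E = 72.33 GPa, ρ = 2736 kg/m³
  low-carbon steel: E = 206.8 GPa, ρ = 7890 kg/m³
  beryllium: M = 9.31×10⁻³
  aluminum alloy: M = 3.11×10⁻³
  commercially pure titanium: M = 2.23×10⁻³
  low-carbon steel: M = 1.82×10⁻³
Beryllium ranks first.

beryllium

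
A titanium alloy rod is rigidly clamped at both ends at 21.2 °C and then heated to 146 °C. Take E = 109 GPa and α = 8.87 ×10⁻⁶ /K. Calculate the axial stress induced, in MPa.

ΔT = 124.8 K. Constrained thermal stress σ = E·α·ΔT = 109.0×10³ MPa × 8.87×10⁻⁶ × 124.8 = 121 MPa (compressive).

121 MPa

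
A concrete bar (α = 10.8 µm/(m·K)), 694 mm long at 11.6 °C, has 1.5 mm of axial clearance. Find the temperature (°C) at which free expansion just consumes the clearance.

α·L₀·ΔT = 1.5 mm ⇒ ΔT = 1.5 / (10.8×10⁻⁶ × 694.0) = 200.1 K.
T = 11.6 + 200.1 = 211.7 °C.

212 °C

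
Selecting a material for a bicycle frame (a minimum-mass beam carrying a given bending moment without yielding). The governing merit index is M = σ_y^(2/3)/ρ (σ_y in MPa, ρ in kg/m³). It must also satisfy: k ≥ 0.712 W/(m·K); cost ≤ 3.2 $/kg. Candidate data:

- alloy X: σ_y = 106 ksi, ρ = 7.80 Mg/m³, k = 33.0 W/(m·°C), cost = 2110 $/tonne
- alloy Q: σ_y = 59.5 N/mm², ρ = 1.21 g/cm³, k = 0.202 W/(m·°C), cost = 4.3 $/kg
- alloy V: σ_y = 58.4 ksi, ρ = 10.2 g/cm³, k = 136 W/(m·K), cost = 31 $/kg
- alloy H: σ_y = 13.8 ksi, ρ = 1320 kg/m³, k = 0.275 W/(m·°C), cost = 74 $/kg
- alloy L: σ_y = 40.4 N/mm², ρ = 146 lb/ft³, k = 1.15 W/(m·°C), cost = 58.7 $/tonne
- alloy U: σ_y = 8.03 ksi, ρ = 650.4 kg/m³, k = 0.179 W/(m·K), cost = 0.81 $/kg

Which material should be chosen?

Screen on constraints: k ≥ 0.712 W/(m·K); cost ≤ 3.2 $/kg. Survivors: alloy X, alloy L.
In SI units:
  alloy X: σ_y = 730.8 MPa, ρ = 7800 kg/m³
  alloy L: σ_y = 40.40 MPa, ρ = 2339 kg/m³
  alloy X: M = 10.4×10⁻³
  alloy L: M = 5.03×10⁻³
The maximum is for alloy X.

alloy X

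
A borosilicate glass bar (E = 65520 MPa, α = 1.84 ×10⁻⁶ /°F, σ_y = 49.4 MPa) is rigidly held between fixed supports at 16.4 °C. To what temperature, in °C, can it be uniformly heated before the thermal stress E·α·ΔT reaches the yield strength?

E = 65520 MPa = 65.52 GPa.
α = 1.84×10⁻⁶/°F × 9/5 = 3.31×10⁻⁶/K.
E·α·ΔT = 49.40 MPa ⇒ ΔT = 49.40 / (65.52×10³ × 3.31×10⁻⁶) = 227.6 K.
T = 16.4 + 227.6 = 244.0 °C.

244 °C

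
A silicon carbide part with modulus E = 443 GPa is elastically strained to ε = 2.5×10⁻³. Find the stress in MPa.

1110 MPa

σ = E·ε = 443000 MPa × 2.5×10⁻³ = 1110 MPa.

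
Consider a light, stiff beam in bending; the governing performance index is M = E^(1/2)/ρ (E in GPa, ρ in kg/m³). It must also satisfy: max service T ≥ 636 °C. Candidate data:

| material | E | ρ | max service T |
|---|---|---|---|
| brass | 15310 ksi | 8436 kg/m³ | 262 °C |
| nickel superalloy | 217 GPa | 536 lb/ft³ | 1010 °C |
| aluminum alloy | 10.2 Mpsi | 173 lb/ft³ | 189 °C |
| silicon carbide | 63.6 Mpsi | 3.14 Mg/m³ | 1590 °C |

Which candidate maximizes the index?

silicon carbide

Screen on constraints: max service T ≥ 636 °C. Survivors: nickel superalloy, silicon carbide.
Convert each candidate to consistent units, then evaluate M:
  nickel superalloy: E = 217.0 GPa, ρ = 8586 kg/m³
  silicon carbide: E = 438.5 GPa, ρ = 3140 kg/m³
  silicon carbide: M = 6.67×10⁻³
  nickel superalloy: M = 1.72×10⁻³
Highest index: silicon carbide.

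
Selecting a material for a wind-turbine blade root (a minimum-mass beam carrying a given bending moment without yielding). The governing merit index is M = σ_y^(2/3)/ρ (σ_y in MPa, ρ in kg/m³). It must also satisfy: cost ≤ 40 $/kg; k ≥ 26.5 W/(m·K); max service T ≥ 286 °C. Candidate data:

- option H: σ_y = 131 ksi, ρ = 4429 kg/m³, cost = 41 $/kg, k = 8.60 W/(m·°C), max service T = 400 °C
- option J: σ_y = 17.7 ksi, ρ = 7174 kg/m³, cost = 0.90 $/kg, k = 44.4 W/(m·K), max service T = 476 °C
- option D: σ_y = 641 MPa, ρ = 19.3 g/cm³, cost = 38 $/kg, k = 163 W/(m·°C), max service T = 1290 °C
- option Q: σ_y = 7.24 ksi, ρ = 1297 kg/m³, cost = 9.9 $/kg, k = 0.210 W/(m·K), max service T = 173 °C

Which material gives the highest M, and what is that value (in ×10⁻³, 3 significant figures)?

Screen on constraints: cost ≤ 40 $/kg; k ≥ 26.5 W/(m·K); max service T ≥ 286 °C. Survivors: option J, option D.
Normalizing units and computing the index:
  option J: σ_y = 122.0 MPa, ρ = 7174 kg/m³
  option D: σ_y = 641.0 MPa, ρ = 19300 kg/m³
  option D: M = 3.85×10⁻³
  option J: M = 3.43×10⁻³
Option D ranks first.

option D, M = 3.85×10⁻³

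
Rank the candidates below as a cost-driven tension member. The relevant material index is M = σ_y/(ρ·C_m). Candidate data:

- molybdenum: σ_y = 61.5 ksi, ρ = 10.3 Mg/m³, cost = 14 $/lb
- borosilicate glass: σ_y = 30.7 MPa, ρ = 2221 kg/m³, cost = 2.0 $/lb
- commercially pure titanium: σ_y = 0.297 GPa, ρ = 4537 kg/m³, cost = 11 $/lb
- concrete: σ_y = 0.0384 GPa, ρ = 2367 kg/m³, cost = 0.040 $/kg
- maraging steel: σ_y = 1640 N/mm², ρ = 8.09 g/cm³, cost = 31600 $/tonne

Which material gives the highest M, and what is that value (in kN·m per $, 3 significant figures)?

In SI units:
  molybdenum: σ_y = 424.0 MPa, ρ = 10300 kg/m³, cost = 30.86 $/kg
  borosilicate glass: σ_y = 30.70 MPa, ρ = 2221 kg/m³, cost = 4.409 $/kg
  commercially pure titanium: σ_y = 297.0 MPa, ρ = 4537 kg/m³, cost = 24.25 $/kg
  concrete: σ_y = 38.40 MPa, ρ = 2367 kg/m³, cost = 0.04000 $/kg
  maraging steel: σ_y = 1640 MPa, ρ = 8090 kg/m³, cost = 31.60 $/kg
  concrete: M = 406 kN·m per $
  maraging steel: M = 6.42 kN·m per $
  borosilicate glass: M = 3.13 kN·m per $
  commercially pure titanium: M = 2.70 kN·m per $
  molybdenum: M = 1.33 kN·m per $
Concrete ranks first.

concrete, M = 406 kN·m per $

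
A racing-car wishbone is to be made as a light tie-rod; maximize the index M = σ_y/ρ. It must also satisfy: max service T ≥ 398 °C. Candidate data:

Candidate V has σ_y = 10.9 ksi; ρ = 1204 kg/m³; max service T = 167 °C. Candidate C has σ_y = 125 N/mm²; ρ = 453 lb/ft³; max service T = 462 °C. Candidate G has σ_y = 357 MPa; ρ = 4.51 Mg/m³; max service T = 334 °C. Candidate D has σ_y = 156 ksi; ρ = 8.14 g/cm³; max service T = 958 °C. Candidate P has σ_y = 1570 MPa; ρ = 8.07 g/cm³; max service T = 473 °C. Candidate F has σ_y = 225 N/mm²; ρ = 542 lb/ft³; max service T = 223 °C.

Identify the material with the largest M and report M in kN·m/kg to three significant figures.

candidate P, M = 195 kN·m/kg

Screen on constraints: max service T ≥ 398 °C. Survivors: candidate C, candidate D, candidate P.
In SI units:
  candidate C: σ_y = 125.0 MPa, ρ = 7256 kg/m³
  candidate D: σ_y = 1076 MPa, ρ = 8140 kg/m³
  candidate P: σ_y = 1570 MPa, ρ = 8070 kg/m³
  candidate P: M = 195 kN·m/kg
  candidate D: M = 132 kN·m/kg
  candidate C: M = 17.2 kN·m/kg
Candidate P ranks first.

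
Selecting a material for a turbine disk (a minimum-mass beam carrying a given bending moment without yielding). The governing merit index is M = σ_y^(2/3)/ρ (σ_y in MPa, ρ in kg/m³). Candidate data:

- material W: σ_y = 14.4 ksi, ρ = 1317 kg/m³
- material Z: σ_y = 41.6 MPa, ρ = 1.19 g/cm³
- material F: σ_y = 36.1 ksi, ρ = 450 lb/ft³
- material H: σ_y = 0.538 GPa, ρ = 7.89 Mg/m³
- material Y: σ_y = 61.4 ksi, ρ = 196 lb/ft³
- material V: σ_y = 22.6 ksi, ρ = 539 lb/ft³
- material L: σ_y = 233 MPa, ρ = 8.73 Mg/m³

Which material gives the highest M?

Normalizing units and computing the index:
  material W: σ_y = 99.28 MPa, ρ = 1317 kg/m³
  material Z: σ_y = 41.60 MPa, ρ = 1190 kg/m³
  material F: σ_y = 248.9 MPa, ρ = 7208 kg/m³
  material H: σ_y = 538.0 MPa, ρ = 7890 kg/m³
  material Y: σ_y = 423.3 MPa, ρ = 3140 kg/m³
  material V: σ_y = 155.8 MPa, ρ = 8634 kg/m³
  material L: σ_y = 233.0 MPa, ρ = 8730 kg/m³
  material Y: M = 18.0×10⁻³
  material W: M = 16.3×10⁻³
  material Z: M = 10.1×10⁻³
  material H: M = 8.38×10⁻³
  material F: M = 5.49×10⁻³
  material L: M = 4.34×10⁻³
  material V: M = 3.35×10⁻³
The maximum is for material Y.

material Y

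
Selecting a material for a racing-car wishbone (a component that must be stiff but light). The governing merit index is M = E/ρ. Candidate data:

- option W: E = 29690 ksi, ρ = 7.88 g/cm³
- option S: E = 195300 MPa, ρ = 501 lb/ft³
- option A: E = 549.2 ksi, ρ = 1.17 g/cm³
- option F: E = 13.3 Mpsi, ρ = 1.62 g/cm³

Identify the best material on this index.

option F

Normalizing units and computing the index:
  option W: E = 204.7 GPa, ρ = 7880 kg/m³
  option S: E = 195.3 GPa, ρ = 8025 kg/m³
  option A: E = 3.787 GPa, ρ = 1170 kg/m³
  option F: E = 91.70 GPa, ρ = 1620 kg/m³
  option F: M = 56.6 MN·m/kg
  option W: M = 26.0 MN·m/kg
  option S: M = 24.3 MN·m/kg
  option A: M = 3.24 MN·m/kg
Highest index: option F.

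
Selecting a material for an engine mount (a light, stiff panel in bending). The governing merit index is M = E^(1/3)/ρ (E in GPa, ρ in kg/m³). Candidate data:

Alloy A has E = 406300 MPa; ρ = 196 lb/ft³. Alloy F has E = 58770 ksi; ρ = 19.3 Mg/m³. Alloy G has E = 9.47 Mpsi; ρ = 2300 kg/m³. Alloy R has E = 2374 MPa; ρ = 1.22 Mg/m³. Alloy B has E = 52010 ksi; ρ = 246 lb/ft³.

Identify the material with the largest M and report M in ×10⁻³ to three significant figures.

alloy A, M = 2.36×10⁻³

In SI units:
  alloy A: E = 406.3 GPa, ρ = 3140 kg/m³
  alloy F: E = 405.2 GPa, ρ = 19300 kg/m³
  alloy G: E = 65.29 GPa, ρ = 2300 kg/m³
  alloy R: E = 2.374 GPa, ρ = 1220 kg/m³
  alloy B: E = 358.6 GPa, ρ = 3941 kg/m³
  alloy A: M = 2.36×10⁻³
  alloy B: M = 1.80×10⁻³
  alloy G: M = 1.75×10⁻³
  alloy R: M = 1.09×10⁻³
  alloy F: M = 0.383×10⁻³
Alloy A has the largest M.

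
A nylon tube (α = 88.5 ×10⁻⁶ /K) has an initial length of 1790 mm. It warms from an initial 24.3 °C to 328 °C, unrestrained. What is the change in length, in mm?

48.1 mm

ΔT = 328 − 24.3 = 303.7 K.
ΔL = α·L₀·ΔT = 88.5×10⁻⁶ × 1790 mm × 303.7 K = 48.1 mm.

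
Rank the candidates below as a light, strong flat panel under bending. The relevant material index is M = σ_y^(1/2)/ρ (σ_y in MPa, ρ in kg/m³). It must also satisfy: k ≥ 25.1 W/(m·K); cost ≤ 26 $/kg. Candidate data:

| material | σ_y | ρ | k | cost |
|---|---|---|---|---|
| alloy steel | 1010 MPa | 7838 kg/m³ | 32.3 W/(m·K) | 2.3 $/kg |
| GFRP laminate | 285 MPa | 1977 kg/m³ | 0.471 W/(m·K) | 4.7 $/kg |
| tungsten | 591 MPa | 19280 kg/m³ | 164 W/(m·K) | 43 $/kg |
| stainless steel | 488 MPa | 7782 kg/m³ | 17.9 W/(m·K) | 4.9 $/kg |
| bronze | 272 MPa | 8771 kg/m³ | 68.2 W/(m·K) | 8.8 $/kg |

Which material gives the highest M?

alloy steel

Screen on constraints: k ≥ 25.1 W/(m·K); cost ≤ 26 $/kg. Survivors: alloy steel, bronze.
Computing M directly (units already consistent):
  alloy steel: M = 4.05×10⁻³
  bronze: M = 1.88×10⁻³
Alloy steel ranks first.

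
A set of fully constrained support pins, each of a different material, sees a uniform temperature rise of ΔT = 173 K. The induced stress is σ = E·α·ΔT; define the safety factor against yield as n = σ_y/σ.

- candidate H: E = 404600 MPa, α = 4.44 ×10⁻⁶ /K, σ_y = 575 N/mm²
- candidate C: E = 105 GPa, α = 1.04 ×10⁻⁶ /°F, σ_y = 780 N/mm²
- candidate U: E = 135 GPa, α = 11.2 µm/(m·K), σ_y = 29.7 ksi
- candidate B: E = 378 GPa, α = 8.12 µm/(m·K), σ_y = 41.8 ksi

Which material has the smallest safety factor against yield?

With everything in SI (GPa, ×10⁻⁶/K, MPa):
  candidate H: E = 404.6, α = 4.44, σ_y = 575.0 → σ = 311 MPa, n = 1.85
  candidate C: E = 105.0, α = 1.87, σ_y = 780.0 → σ = 34.0 MPa, n = 22.9
  candidate U: E = 135.0, α = 11.2, σ_y = 204.8 → σ = 262 MPa, n = 0.783
  candidate B: E = 378.0, α = 8.12, σ_y = 288.2 → σ = 531 MPa, n = 0.543
Candidate B has the lowest safety factor, n = 0.543.

candidate B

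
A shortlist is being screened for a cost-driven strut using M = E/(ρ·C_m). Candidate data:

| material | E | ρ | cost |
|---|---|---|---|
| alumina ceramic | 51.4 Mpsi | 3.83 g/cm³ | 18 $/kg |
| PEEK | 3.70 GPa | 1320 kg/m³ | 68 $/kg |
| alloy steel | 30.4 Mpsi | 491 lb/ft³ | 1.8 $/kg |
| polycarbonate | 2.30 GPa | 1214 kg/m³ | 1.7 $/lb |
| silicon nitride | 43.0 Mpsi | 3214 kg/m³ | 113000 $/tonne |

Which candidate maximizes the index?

alloy steel

Putting every candidate on a common basis:
  alumina ceramic: E = 354.4 GPa, ρ = 3830 kg/m³, cost = 18.00 $/kg
  PEEK: E = 3.700 GPa, ρ = 1320 kg/m³, cost = 68.00 $/kg
  alloy steel: E = 209.6 GPa, ρ = 7865 kg/m³, cost = 1.800 $/kg
  polycarbonate: E = 2.300 GPa, ρ = 1214 kg/m³, cost = 3.748 $/kg
  silicon nitride: E = 296.5 GPa, ρ = 3214 kg/m³, cost = 113.0 $/kg
  alloy steel: M = 14.8 MN·m per $
  alumina ceramic: M = 5.14 MN·m per $
  silicon nitride: M = 0.816 MN·m per $
  polycarbonate: M = 0.506 MN·m per $
  PEEK: M = 0.0412 MN·m per $
Alloy steel ranks first.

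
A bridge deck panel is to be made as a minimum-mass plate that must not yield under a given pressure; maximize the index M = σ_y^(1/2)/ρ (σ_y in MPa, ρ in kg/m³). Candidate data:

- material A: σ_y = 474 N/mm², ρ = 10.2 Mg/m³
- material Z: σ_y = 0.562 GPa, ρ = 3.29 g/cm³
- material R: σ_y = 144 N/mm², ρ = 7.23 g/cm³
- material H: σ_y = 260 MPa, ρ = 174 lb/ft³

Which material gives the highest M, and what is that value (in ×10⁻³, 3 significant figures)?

material Z, M = 7.21×10⁻³

After converting to SI:
  material A: σ_y = 474.0 MPa, ρ = 10200 kg/m³
  material Z: σ_y = 562.0 MPa, ρ = 3290 kg/m³
  material R: σ_y = 144.0 MPa, ρ = 7230 kg/m³
  material H: σ_y = 260.0 MPa, ρ = 2787 kg/m³
  material Z: M = 7.21×10⁻³
  material H: M = 5.79×10⁻³
  material A: M = 2.13×10⁻³
  material R: M = 1.66×10⁻³
Highest index: material Z.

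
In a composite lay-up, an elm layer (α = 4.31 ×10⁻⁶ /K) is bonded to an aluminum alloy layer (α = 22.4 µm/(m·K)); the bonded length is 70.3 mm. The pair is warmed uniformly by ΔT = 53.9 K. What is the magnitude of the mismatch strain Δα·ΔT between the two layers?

9.75×10⁻⁴

Δα = |4.31 − 22.4|×10⁻⁶/K = 18.1×10⁻⁶/K.
Mismatch strain = Δα·ΔT = 18.1×10⁻⁶ × 53.9 = 9.75×10⁻⁴.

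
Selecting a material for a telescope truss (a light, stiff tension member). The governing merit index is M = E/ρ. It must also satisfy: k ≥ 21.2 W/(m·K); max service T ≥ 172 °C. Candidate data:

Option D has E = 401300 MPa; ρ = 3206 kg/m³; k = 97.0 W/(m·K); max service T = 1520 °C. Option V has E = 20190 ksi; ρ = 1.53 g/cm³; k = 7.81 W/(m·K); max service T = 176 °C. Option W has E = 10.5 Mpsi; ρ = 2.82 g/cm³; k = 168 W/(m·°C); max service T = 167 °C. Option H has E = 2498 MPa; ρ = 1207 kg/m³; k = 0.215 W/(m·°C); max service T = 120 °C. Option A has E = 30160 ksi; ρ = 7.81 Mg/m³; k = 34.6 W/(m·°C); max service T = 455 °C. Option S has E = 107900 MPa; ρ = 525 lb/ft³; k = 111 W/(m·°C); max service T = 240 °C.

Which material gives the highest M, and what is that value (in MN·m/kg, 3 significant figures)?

option D, M = 125 MN·m/kg

Screen on constraints: k ≥ 21.2 W/(m·K); max service T ≥ 172 °C. Survivors: option D, option A, option S.
In SI units:
  option D: E = 401.3 GPa, ρ = 3206 kg/m³
  option A: E = 207.9 GPa, ρ = 7810 kg/m³
  option S: E = 107.9 GPa, ρ = 8410 kg/m³
  option D: M = 125 MN·m/kg
  option A: M = 26.6 MN·m/kg
  option S: M = 12.8 MN·m/kg
Highest index: option D.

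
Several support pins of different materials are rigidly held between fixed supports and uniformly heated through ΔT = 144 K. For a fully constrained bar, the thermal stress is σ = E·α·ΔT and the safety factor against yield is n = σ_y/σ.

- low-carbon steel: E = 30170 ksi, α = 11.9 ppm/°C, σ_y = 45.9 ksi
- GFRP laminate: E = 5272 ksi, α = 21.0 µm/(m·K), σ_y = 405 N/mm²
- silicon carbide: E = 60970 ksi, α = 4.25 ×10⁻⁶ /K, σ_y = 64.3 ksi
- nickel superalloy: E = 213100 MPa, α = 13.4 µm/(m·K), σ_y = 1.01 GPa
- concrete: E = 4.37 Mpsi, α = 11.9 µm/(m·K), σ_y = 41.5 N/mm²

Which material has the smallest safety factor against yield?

concrete

In consistent units (E in GPa, α in ×10⁻⁶/K, σ_y in MPa):
  low-carbon steel: E = 208.0, α = 11.9, σ_y = 316.5 → σ = 356 MPa, n = 0.888
  GFRP laminate: E = 36.35, α = 21.0, σ_y = 405.0 → σ = 110 MPa, n = 3.68
  silicon carbide: E = 420.4, α = 4.25, σ_y = 443.3 → σ = 257 MPa, n = 1.72
  nickel superalloy: E = 213.1, α = 13.4, σ_y = 1010 → σ = 411 MPa, n = 2.46
  concrete: E = 30.13, α = 11.9, σ_y = 41.50 → σ = 51.6 MPa, n = 0.804
The minimum is concrete at n = 0.804.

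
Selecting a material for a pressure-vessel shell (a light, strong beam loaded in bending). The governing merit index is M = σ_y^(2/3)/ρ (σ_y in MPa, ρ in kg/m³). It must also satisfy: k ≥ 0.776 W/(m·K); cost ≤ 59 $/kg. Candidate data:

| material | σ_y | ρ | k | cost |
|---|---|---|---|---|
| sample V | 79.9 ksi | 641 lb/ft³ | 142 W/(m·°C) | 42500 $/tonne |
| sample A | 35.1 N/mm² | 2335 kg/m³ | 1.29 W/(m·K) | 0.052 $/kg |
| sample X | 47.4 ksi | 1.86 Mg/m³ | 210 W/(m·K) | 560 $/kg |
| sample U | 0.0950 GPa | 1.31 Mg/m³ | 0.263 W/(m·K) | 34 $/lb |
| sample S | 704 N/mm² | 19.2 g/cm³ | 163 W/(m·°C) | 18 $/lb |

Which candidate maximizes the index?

sample V

Screen on constraints: k ≥ 0.776 W/(m·K); cost ≤ 59 $/kg. Survivors: sample V, sample A, sample S.
In SI units:
  sample V: σ_y = 550.9 MPa, ρ = 10270 kg/m³
  sample A: σ_y = 35.10 MPa, ρ = 2335 kg/m³
  sample S: σ_y = 704.0 MPa, ρ = 19200 kg/m³
  sample V: M = 6.54×10⁻³
  sample A: M = 4.59×10⁻³
  sample S: M = 4.12×10⁻³
Highest index: sample V.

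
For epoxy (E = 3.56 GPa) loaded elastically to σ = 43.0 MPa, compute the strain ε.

0.0121

ε = σ/E = 43.0 / 3560 = 0.0121.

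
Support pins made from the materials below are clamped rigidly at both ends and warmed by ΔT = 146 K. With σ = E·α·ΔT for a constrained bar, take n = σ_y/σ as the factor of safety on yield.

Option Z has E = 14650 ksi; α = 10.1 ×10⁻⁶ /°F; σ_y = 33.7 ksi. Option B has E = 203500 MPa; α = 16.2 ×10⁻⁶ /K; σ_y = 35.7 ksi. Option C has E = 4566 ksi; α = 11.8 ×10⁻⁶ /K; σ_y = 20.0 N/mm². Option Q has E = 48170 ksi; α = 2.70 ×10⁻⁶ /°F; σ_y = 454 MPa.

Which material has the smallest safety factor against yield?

option C

Per material, after unit conversion:
  option Z: E = 101.0, α = 18.2, σ_y = 232.4 → σ = 268 MPa, n = 0.867
  option B: E = 203.5, α = 16.2, σ_y = 246.1 → σ = 481 MPa, n = 0.511
  option C: E = 31.48, α = 11.8, σ_y = 20.00 → σ = 54.2 MPa, n = 0.369
  option Q: E = 332.1, α = 4.86, σ_y = 454.0 → σ = 236 MPa, n = 1.93
The minimum is option C at n = 0.369.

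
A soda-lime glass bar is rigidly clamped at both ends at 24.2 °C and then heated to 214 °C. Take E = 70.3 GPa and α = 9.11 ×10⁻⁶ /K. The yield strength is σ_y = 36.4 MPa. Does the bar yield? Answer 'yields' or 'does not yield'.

yields

ΔT = 189.8 K. Constrained thermal stress σ = E·α·ΔT = 70.30×10³ MPa × 9.11×10⁻⁶ × 189.8 = 122 MPa (compressive).
Compare to σ_y = 36.4 MPa: σ ≥ σ_y, so it yields.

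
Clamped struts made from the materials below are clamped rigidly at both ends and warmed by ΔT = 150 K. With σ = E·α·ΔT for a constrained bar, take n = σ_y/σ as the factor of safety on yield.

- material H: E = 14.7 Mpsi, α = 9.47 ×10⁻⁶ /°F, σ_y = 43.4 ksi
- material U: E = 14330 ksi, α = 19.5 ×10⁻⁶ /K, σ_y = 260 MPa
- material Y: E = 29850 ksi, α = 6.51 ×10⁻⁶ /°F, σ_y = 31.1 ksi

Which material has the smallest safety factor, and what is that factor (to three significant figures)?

material Y, n = 0.593

Per material, after unit conversion:
  material H: E = 101.4, α = 17.0, σ_y = 299.2 → σ = 259 MPa, n = 1.15
  material U: E = 98.80, α = 19.5, σ_y = 260.0 → σ = 289 MPa, n = 0.900
  material Y: E = 205.8, α = 11.7, σ_y = 214.4 → σ = 362 MPa, n = 0.593
Material Y has the lowest safety factor, n = 0.593.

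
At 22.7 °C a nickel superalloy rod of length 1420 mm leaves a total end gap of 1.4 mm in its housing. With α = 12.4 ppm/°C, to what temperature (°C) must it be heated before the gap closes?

102 °C

α·L₀·ΔT = 1.4 mm ⇒ ΔT = 1.4 / (12.4×10⁻⁶ × 1420.0) = 79.51 K.
T = 22.7 + 79.51 = 102.2 °C.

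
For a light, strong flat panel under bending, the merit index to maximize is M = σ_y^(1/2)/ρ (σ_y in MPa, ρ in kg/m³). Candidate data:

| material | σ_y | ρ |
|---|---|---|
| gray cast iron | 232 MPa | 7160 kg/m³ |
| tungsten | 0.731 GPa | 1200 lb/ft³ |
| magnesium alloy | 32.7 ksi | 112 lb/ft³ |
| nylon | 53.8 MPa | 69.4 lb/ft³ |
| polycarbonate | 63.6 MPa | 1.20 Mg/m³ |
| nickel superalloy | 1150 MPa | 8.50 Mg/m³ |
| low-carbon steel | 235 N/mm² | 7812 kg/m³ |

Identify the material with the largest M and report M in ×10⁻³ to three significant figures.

Putting every candidate on a common basis:
  gray cast iron: σ_y = 232.0 MPa, ρ = 7160 kg/m³
  tungsten: σ_y = 731.0 MPa, ρ = 19220 kg/m³
  magnesium alloy: σ_y = 225.5 MPa, ρ = 1794 kg/m³
  nylon: σ_y = 53.80 MPa, ρ = 1112 kg/m³
  polycarbonate: σ_y = 63.60 MPa, ρ = 1200 kg/m³
  nickel superalloy: σ_y = 1150 MPa, ρ = 8500 kg/m³
  low-carbon steel: σ_y = 235.0 MPa, ρ = 7812 kg/m³
  magnesium alloy: M = 8.37×10⁻³
  polycarbonate: M = 6.65×10⁻³
  nylon: M = 6.60×10⁻³
  nickel superalloy: M = 3.99×10⁻³
  gray cast iron: M = 2.13×10⁻³
  low-carbon steel: M = 1.96×10⁻³
  tungsten: M = 1.41×10⁻³
Magnesium alloy ranks first.

magnesium alloy, M = 8.37×10⁻³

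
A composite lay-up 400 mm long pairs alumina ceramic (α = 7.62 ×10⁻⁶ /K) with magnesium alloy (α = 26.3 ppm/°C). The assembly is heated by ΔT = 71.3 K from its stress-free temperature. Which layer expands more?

α(alumina ceramic) = 7.62×10⁻⁶/K vs α(magnesium alloy) = 26.3×10⁻⁶/K.
Higher α expands more for the same ΔT: magnesium alloy.

magnesium alloy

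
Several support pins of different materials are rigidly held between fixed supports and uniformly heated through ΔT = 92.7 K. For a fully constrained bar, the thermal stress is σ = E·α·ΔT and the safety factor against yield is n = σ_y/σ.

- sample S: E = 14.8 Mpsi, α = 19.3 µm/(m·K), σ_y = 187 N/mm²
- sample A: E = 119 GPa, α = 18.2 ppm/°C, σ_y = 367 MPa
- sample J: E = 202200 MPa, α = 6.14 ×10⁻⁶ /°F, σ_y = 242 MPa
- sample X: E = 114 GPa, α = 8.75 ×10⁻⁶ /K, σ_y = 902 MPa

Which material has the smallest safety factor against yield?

Converting E to GPa, α to ×10⁻⁶/K, σ_y to MPa, then σ and n for each:
  sample S: E = 102.0, α = 19.3, σ_y = 187.0 → σ = 183 MPa, n = 1.02
  sample A: E = 119.0, α = 18.2, σ_y = 367.0 → σ = 201 MPa, n = 1.83
  sample J: E = 202.2, α = 11.1, σ_y = 242.0 → σ = 207 MPa, n = 1.17
  sample X: E = 114.0, α = 8.75, σ_y = 902.0 → σ = 92.5 MPa, n = 9.75
Smallest n: sample S with n = 1.02.

sample S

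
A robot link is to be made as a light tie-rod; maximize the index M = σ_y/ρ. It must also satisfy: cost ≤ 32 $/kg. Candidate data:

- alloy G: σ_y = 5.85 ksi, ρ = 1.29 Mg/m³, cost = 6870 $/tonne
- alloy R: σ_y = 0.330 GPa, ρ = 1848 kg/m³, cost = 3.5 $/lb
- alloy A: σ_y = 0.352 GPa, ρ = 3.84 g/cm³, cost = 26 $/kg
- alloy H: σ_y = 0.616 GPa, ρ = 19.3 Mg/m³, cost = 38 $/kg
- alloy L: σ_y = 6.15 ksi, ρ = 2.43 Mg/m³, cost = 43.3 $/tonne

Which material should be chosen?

alloy R

Screen on constraints: cost ≤ 32 $/kg. Survivors: alloy G, alloy R, alloy A, alloy L.
Putting every candidate on a common basis:
  alloy G: σ_y = 40.33 MPa, ρ = 1290 kg/m³
  alloy R: σ_y = 330.0 MPa, ρ = 1848 kg/m³
  alloy A: σ_y = 352.0 MPa, ρ = 3840 kg/m³
  alloy L: σ_y = 42.40 MPa, ρ = 2430 kg/m³
  alloy R: M = 179 kN·m/kg
  alloy A: M = 91.7 kN·m/kg
  alloy G: M = 31.3 kN·m/kg
  alloy L: M = 17.4 kN·m/kg
The maximum is for alloy R.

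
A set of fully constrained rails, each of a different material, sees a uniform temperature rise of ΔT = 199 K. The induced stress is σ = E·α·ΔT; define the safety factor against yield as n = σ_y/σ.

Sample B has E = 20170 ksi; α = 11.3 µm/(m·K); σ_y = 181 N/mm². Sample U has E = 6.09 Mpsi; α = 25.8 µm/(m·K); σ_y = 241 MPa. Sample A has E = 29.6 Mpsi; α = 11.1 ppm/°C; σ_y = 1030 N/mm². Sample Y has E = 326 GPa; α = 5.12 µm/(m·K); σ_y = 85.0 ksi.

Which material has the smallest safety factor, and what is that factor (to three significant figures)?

sample B, n = 0.579

With everything in SI (GPa, ×10⁻⁶/K, MPa):
  sample B: E = 139.1, α = 11.3, σ_y = 181.0 → σ = 313 MPa, n = 0.579
  sample U: E = 41.99, α = 25.8, σ_y = 241.0 → σ = 216 MPa, n = 1.12
  sample A: E = 204.1, α = 11.1, σ_y = 1030 → σ = 451 MPa, n = 2.28
  sample Y: E = 326.0, α = 5.12, σ_y = 586.1 → σ = 332 MPa, n = 1.76
Sample B has the lowest safety factor, n = 0.579.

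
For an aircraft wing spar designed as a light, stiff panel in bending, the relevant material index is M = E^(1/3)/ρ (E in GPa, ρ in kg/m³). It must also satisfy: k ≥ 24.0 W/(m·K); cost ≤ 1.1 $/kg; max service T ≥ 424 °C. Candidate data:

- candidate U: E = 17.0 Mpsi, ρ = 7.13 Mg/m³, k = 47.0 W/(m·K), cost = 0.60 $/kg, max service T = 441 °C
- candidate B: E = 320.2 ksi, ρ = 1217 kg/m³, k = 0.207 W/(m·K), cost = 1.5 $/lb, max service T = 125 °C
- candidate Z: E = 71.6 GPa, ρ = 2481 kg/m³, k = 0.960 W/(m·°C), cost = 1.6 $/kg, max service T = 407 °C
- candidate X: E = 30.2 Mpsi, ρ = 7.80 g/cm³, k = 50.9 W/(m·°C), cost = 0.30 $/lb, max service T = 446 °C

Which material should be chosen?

Screen on constraints: k ≥ 24.0 W/(m·K); cost ≤ 1.1 $/kg; max service T ≥ 424 °C. Survivors: candidate U, candidate X.
Convert each candidate to consistent units, then evaluate M:
  candidate U: E = 117.2 GPa, ρ = 7130 kg/m³
  candidate X: E = 208.2 GPa, ρ = 7800 kg/m³
  candidate X: M = 0.760×10⁻³
  candidate U: M = 0.686×10⁻³
The maximum is for candidate X.

candidate X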